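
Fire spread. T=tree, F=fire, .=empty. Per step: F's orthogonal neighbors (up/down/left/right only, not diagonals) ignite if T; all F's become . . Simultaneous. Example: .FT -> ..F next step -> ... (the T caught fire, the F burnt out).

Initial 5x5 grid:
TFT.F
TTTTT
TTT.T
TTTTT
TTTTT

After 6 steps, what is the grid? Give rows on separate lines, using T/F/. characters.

Step 1: 4 trees catch fire, 2 burn out
  F.F..
  TFTTF
  TTT.T
  TTTTT
  TTTTT
Step 2: 5 trees catch fire, 4 burn out
  .....
  F.FF.
  TFT.F
  TTTTT
  TTTTT
Step 3: 4 trees catch fire, 5 burn out
  .....
  .....
  F.F..
  TFTTF
  TTTTT
Step 4: 5 trees catch fire, 4 burn out
  .....
  .....
  .....
  F.FF.
  TFTTF
Step 5: 3 trees catch fire, 5 burn out
  .....
  .....
  .....
  .....
  F.FF.
Step 6: 0 trees catch fire, 3 burn out
  .....
  .....
  .....
  .....
  .....

.....
.....
.....
.....
.....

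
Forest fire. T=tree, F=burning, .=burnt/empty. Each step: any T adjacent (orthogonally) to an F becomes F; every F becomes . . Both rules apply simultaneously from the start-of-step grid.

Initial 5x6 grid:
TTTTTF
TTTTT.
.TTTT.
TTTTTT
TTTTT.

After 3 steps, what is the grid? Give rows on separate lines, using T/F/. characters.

Step 1: 1 trees catch fire, 1 burn out
  TTTTF.
  TTTTT.
  .TTTT.
  TTTTTT
  TTTTT.
Step 2: 2 trees catch fire, 1 burn out
  TTTF..
  TTTTF.
  .TTTT.
  TTTTTT
  TTTTT.
Step 3: 3 trees catch fire, 2 burn out
  TTF...
  TTTF..
  .TTTF.
  TTTTTT
  TTTTT.

TTF...
TTTF..
.TTTF.
TTTTTT
TTTTT.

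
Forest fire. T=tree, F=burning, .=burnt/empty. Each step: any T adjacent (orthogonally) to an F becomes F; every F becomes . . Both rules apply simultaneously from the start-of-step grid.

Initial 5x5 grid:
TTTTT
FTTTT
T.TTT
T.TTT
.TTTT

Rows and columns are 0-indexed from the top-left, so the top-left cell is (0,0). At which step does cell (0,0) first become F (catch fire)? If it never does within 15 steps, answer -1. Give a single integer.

Step 1: cell (0,0)='F' (+3 fires, +1 burnt)
  -> target ignites at step 1
Step 2: cell (0,0)='.' (+3 fires, +3 burnt)
Step 3: cell (0,0)='.' (+3 fires, +3 burnt)
Step 4: cell (0,0)='.' (+4 fires, +3 burnt)
Step 5: cell (0,0)='.' (+4 fires, +4 burnt)
Step 6: cell (0,0)='.' (+3 fires, +4 burnt)
Step 7: cell (0,0)='.' (+1 fires, +3 burnt)
Step 8: cell (0,0)='.' (+0 fires, +1 burnt)
  fire out at step 8

1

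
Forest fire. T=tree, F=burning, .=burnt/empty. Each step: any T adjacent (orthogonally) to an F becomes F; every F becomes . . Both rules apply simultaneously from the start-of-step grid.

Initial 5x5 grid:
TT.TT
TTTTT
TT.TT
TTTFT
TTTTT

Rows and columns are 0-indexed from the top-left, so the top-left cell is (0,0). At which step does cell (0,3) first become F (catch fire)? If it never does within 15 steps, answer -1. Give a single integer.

Step 1: cell (0,3)='T' (+4 fires, +1 burnt)
Step 2: cell (0,3)='T' (+5 fires, +4 burnt)
Step 3: cell (0,3)='F' (+6 fires, +5 burnt)
  -> target ignites at step 3
Step 4: cell (0,3)='.' (+4 fires, +6 burnt)
Step 5: cell (0,3)='.' (+2 fires, +4 burnt)
Step 6: cell (0,3)='.' (+1 fires, +2 burnt)
Step 7: cell (0,3)='.' (+0 fires, +1 burnt)
  fire out at step 7

3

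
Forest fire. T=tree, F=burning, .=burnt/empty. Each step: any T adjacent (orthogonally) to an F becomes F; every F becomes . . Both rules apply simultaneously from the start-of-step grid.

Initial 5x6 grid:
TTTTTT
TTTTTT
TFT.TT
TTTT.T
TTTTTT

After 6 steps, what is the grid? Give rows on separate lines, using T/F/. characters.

Step 1: 4 trees catch fire, 1 burn out
  TTTTTT
  TFTTTT
  F.F.TT
  TFTT.T
  TTTTTT
Step 2: 6 trees catch fire, 4 burn out
  TFTTTT
  F.FTTT
  ....TT
  F.FT.T
  TFTTTT
Step 3: 6 trees catch fire, 6 burn out
  F.FTTT
  ...FTT
  ....TT
  ...F.T
  F.FTTT
Step 4: 3 trees catch fire, 6 burn out
  ...FTT
  ....FT
  ....TT
  .....T
  ...FTT
Step 5: 4 trees catch fire, 3 burn out
  ....FT
  .....F
  ....FT
  .....T
  ....FT
Step 6: 3 trees catch fire, 4 burn out
  .....F
  ......
  .....F
  .....T
  .....F

.....F
......
.....F
.....T
.....F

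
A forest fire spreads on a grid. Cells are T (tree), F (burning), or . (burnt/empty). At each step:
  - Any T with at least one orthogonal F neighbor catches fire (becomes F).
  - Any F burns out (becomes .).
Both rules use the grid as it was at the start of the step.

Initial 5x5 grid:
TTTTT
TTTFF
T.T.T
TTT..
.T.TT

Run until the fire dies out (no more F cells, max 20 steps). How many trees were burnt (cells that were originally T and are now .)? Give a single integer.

Step 1: +4 fires, +2 burnt (F count now 4)
Step 2: +3 fires, +4 burnt (F count now 3)
Step 3: +3 fires, +3 burnt (F count now 3)
Step 4: +3 fires, +3 burnt (F count now 3)
Step 5: +2 fires, +3 burnt (F count now 2)
Step 6: +0 fires, +2 burnt (F count now 0)
Fire out after step 6
Initially T: 17, now '.': 23
Total burnt (originally-T cells now '.'): 15

Answer: 15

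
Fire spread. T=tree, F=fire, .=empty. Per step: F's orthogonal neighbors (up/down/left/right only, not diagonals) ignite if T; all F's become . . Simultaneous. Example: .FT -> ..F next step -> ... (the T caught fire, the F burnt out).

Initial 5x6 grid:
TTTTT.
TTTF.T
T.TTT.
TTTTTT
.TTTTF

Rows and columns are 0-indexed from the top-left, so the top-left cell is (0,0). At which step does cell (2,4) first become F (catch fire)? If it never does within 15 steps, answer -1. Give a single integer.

Step 1: cell (2,4)='T' (+5 fires, +2 burnt)
Step 2: cell (2,4)='F' (+8 fires, +5 burnt)
  -> target ignites at step 2
Step 3: cell (2,4)='.' (+4 fires, +8 burnt)
Step 4: cell (2,4)='.' (+4 fires, +4 burnt)
Step 5: cell (2,4)='.' (+1 fires, +4 burnt)
Step 6: cell (2,4)='.' (+0 fires, +1 burnt)
  fire out at step 6

2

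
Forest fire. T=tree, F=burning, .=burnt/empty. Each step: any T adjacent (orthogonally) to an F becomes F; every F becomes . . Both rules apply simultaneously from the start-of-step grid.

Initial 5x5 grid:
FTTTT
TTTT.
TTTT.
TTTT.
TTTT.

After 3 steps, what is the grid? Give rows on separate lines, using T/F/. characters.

Step 1: 2 trees catch fire, 1 burn out
  .FTTT
  FTTT.
  TTTT.
  TTTT.
  TTTT.
Step 2: 3 trees catch fire, 2 burn out
  ..FTT
  .FTT.
  FTTT.
  TTTT.
  TTTT.
Step 3: 4 trees catch fire, 3 burn out
  ...FT
  ..FT.
  .FTT.
  FTTT.
  TTTT.

...FT
..FT.
.FTT.
FTTT.
TTTT.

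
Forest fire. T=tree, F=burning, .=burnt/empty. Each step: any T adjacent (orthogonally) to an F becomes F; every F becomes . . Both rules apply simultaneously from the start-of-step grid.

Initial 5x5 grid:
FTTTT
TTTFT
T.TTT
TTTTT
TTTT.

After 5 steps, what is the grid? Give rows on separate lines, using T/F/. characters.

Step 1: 6 trees catch fire, 2 burn out
  .FTFT
  FTF.F
  T.TFT
  TTTTT
  TTTT.
Step 2: 7 trees catch fire, 6 burn out
  ..F.F
  .F...
  F.F.F
  TTTFT
  TTTT.
Step 3: 4 trees catch fire, 7 burn out
  .....
  .....
  .....
  FTF.F
  TTTF.
Step 4: 3 trees catch fire, 4 burn out
  .....
  .....
  .....
  .F...
  FTF..
Step 5: 1 trees catch fire, 3 burn out
  .....
  .....
  .....
  .....
  .F...

.....
.....
.....
.....
.F...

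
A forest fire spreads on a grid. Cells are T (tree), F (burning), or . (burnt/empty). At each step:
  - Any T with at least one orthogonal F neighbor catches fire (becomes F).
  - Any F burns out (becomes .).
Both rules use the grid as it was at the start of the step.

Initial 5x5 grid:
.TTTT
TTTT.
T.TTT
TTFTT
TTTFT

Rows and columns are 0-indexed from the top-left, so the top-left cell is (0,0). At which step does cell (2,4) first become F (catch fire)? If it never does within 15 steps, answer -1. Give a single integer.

Step 1: cell (2,4)='T' (+5 fires, +2 burnt)
Step 2: cell (2,4)='T' (+5 fires, +5 burnt)
Step 3: cell (2,4)='F' (+6 fires, +5 burnt)
  -> target ignites at step 3
Step 4: cell (2,4)='.' (+3 fires, +6 burnt)
Step 5: cell (2,4)='.' (+1 fires, +3 burnt)
Step 6: cell (2,4)='.' (+0 fires, +1 burnt)
  fire out at step 6

3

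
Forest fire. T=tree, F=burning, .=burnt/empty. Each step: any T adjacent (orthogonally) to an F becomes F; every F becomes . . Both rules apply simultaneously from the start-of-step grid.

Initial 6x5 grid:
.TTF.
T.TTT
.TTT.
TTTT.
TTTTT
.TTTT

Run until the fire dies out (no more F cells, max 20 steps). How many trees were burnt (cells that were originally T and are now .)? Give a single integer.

Answer: 21

Derivation:
Step 1: +2 fires, +1 burnt (F count now 2)
Step 2: +4 fires, +2 burnt (F count now 4)
Step 3: +2 fires, +4 burnt (F count now 2)
Step 4: +3 fires, +2 burnt (F count now 3)
Step 5: +4 fires, +3 burnt (F count now 4)
Step 6: +4 fires, +4 burnt (F count now 4)
Step 7: +2 fires, +4 burnt (F count now 2)
Step 8: +0 fires, +2 burnt (F count now 0)
Fire out after step 8
Initially T: 22, now '.': 29
Total burnt (originally-T cells now '.'): 21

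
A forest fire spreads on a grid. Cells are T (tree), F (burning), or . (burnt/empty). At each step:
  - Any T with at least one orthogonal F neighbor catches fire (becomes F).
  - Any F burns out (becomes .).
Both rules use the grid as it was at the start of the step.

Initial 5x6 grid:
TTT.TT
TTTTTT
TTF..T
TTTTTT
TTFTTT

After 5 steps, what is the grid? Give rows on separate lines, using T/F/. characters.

Step 1: 5 trees catch fire, 2 burn out
  TTT.TT
  TTFTTT
  TF...T
  TTFTTT
  TF.FTT
Step 2: 8 trees catch fire, 5 burn out
  TTF.TT
  TF.FTT
  F....T
  TF.FTT
  F...FT
Step 3: 6 trees catch fire, 8 burn out
  TF..TT
  F...FT
  .....T
  F...FT
  .....F
Step 4: 4 trees catch fire, 6 burn out
  F...FT
  .....F
  .....T
  .....F
  ......
Step 5: 2 trees catch fire, 4 burn out
  .....F
  ......
  .....F
  ......
  ......

.....F
......
.....F
......
......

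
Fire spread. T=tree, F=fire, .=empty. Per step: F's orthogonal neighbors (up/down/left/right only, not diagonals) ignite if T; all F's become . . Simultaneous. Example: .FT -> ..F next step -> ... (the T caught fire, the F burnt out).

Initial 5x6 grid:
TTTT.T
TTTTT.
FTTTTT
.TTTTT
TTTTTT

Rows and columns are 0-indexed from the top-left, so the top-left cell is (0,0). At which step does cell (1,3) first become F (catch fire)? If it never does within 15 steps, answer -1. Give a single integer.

Step 1: cell (1,3)='T' (+2 fires, +1 burnt)
Step 2: cell (1,3)='T' (+4 fires, +2 burnt)
Step 3: cell (1,3)='T' (+5 fires, +4 burnt)
Step 4: cell (1,3)='F' (+6 fires, +5 burnt)
  -> target ignites at step 4
Step 5: cell (1,3)='.' (+5 fires, +6 burnt)
Step 6: cell (1,3)='.' (+2 fires, +5 burnt)
Step 7: cell (1,3)='.' (+1 fires, +2 burnt)
Step 8: cell (1,3)='.' (+0 fires, +1 burnt)
  fire out at step 8

4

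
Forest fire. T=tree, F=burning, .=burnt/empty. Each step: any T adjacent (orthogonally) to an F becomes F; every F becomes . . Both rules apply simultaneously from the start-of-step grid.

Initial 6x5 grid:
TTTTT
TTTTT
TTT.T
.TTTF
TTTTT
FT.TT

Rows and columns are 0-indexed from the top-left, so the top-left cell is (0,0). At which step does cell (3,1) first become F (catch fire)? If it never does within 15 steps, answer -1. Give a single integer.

Step 1: cell (3,1)='T' (+5 fires, +2 burnt)
Step 2: cell (3,1)='T' (+5 fires, +5 burnt)
Step 3: cell (3,1)='F' (+6 fires, +5 burnt)
  -> target ignites at step 3
Step 4: cell (3,1)='.' (+3 fires, +6 burnt)
Step 5: cell (3,1)='.' (+3 fires, +3 burnt)
Step 6: cell (3,1)='.' (+2 fires, +3 burnt)
Step 7: cell (3,1)='.' (+1 fires, +2 burnt)
Step 8: cell (3,1)='.' (+0 fires, +1 burnt)
  fire out at step 8

3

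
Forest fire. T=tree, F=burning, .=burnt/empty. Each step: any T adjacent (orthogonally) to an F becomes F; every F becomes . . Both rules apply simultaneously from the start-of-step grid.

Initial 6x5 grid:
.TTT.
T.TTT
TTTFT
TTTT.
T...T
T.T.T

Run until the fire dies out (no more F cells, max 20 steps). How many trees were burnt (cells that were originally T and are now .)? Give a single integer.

Step 1: +4 fires, +1 burnt (F count now 4)
Step 2: +5 fires, +4 burnt (F count now 5)
Step 3: +3 fires, +5 burnt (F count now 3)
Step 4: +3 fires, +3 burnt (F count now 3)
Step 5: +1 fires, +3 burnt (F count now 1)
Step 6: +1 fires, +1 burnt (F count now 1)
Step 7: +0 fires, +1 burnt (F count now 0)
Fire out after step 7
Initially T: 20, now '.': 27
Total burnt (originally-T cells now '.'): 17

Answer: 17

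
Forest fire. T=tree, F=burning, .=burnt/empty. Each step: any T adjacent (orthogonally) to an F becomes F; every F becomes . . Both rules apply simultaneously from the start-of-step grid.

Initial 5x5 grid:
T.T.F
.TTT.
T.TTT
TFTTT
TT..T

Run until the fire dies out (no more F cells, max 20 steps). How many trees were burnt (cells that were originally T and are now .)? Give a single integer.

Answer: 15

Derivation:
Step 1: +3 fires, +2 burnt (F count now 3)
Step 2: +4 fires, +3 burnt (F count now 4)
Step 3: +3 fires, +4 burnt (F count now 3)
Step 4: +5 fires, +3 burnt (F count now 5)
Step 5: +0 fires, +5 burnt (F count now 0)
Fire out after step 5
Initially T: 16, now '.': 24
Total burnt (originally-T cells now '.'): 15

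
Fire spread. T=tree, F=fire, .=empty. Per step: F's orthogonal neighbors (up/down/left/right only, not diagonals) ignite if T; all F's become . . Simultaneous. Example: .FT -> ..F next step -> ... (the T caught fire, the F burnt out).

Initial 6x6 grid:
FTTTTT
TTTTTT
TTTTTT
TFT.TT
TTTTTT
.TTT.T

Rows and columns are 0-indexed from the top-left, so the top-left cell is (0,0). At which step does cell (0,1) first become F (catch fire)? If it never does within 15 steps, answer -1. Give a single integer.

Step 1: cell (0,1)='F' (+6 fires, +2 burnt)
  -> target ignites at step 1
Step 2: cell (0,1)='.' (+7 fires, +6 burnt)
Step 3: cell (0,1)='.' (+5 fires, +7 burnt)
Step 4: cell (0,1)='.' (+5 fires, +5 burnt)
Step 5: cell (0,1)='.' (+5 fires, +5 burnt)
Step 6: cell (0,1)='.' (+3 fires, +5 burnt)
Step 7: cell (0,1)='.' (+0 fires, +3 burnt)
  fire out at step 7

1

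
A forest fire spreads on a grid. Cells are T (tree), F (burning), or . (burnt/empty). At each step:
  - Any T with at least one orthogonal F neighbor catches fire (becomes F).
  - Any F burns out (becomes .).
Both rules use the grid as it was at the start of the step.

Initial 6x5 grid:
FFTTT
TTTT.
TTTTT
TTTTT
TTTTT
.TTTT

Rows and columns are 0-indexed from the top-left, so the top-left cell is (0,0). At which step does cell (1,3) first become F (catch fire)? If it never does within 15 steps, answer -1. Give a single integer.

Step 1: cell (1,3)='T' (+3 fires, +2 burnt)
Step 2: cell (1,3)='T' (+4 fires, +3 burnt)
Step 3: cell (1,3)='F' (+5 fires, +4 burnt)
  -> target ignites at step 3
Step 4: cell (1,3)='.' (+4 fires, +5 burnt)
Step 5: cell (1,3)='.' (+4 fires, +4 burnt)
Step 6: cell (1,3)='.' (+3 fires, +4 burnt)
Step 7: cell (1,3)='.' (+2 fires, +3 burnt)
Step 8: cell (1,3)='.' (+1 fires, +2 burnt)
Step 9: cell (1,3)='.' (+0 fires, +1 burnt)
  fire out at step 9

3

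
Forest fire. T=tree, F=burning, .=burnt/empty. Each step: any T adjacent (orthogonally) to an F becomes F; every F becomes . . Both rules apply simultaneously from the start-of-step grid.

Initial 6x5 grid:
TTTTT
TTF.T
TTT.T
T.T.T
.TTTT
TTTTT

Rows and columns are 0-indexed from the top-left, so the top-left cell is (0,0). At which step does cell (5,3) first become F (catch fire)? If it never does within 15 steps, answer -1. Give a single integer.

Step 1: cell (5,3)='T' (+3 fires, +1 burnt)
Step 2: cell (5,3)='T' (+5 fires, +3 burnt)
Step 3: cell (5,3)='T' (+4 fires, +5 burnt)
Step 4: cell (5,3)='T' (+5 fires, +4 burnt)
Step 5: cell (5,3)='F' (+4 fires, +5 burnt)
  -> target ignites at step 5
Step 6: cell (5,3)='.' (+3 fires, +4 burnt)
Step 7: cell (5,3)='.' (+0 fires, +3 burnt)
  fire out at step 7

5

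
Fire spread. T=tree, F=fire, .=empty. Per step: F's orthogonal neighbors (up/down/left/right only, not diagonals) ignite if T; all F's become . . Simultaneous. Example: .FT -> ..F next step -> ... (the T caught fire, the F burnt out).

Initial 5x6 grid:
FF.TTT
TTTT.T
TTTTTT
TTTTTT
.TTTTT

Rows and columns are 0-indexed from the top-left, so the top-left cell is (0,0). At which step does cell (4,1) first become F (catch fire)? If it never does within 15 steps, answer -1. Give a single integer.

Step 1: cell (4,1)='T' (+2 fires, +2 burnt)
Step 2: cell (4,1)='T' (+3 fires, +2 burnt)
Step 3: cell (4,1)='T' (+4 fires, +3 burnt)
Step 4: cell (4,1)='F' (+4 fires, +4 burnt)
  -> target ignites at step 4
Step 5: cell (4,1)='.' (+4 fires, +4 burnt)
Step 6: cell (4,1)='.' (+4 fires, +4 burnt)
Step 7: cell (4,1)='.' (+3 fires, +4 burnt)
Step 8: cell (4,1)='.' (+1 fires, +3 burnt)
Step 9: cell (4,1)='.' (+0 fires, +1 burnt)
  fire out at step 9

4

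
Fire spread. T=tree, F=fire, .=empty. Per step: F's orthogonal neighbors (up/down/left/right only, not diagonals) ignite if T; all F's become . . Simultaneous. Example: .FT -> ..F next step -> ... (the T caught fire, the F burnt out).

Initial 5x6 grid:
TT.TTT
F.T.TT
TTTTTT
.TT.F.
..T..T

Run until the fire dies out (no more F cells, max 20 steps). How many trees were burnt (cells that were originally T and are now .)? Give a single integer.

Answer: 17

Derivation:
Step 1: +3 fires, +2 burnt (F count now 3)
Step 2: +5 fires, +3 burnt (F count now 5)
Step 3: +4 fires, +5 burnt (F count now 4)
Step 4: +4 fires, +4 burnt (F count now 4)
Step 5: +1 fires, +4 burnt (F count now 1)
Step 6: +0 fires, +1 burnt (F count now 0)
Fire out after step 6
Initially T: 18, now '.': 29
Total burnt (originally-T cells now '.'): 17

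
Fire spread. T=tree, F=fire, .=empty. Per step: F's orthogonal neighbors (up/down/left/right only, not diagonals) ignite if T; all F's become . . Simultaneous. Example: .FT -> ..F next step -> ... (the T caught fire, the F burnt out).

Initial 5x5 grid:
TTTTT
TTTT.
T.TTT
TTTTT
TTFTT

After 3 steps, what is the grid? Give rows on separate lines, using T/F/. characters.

Step 1: 3 trees catch fire, 1 burn out
  TTTTT
  TTTT.
  T.TTT
  TTFTT
  TF.FT
Step 2: 5 trees catch fire, 3 burn out
  TTTTT
  TTTT.
  T.FTT
  TF.FT
  F...F
Step 3: 4 trees catch fire, 5 burn out
  TTTTT
  TTFT.
  T..FT
  F...F
  .....

TTTTT
TTFT.
T..FT
F...F
.....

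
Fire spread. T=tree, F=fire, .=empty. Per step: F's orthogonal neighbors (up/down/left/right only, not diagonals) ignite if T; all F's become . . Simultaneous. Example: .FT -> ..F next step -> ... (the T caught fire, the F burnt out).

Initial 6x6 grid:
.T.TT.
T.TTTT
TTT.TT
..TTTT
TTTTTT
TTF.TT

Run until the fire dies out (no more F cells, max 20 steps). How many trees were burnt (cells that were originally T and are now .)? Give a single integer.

Answer: 26

Derivation:
Step 1: +2 fires, +1 burnt (F count now 2)
Step 2: +4 fires, +2 burnt (F count now 4)
Step 3: +4 fires, +4 burnt (F count now 4)
Step 4: +5 fires, +4 burnt (F count now 5)
Step 5: +5 fires, +5 burnt (F count now 5)
Step 6: +4 fires, +5 burnt (F count now 4)
Step 7: +2 fires, +4 burnt (F count now 2)
Step 8: +0 fires, +2 burnt (F count now 0)
Fire out after step 8
Initially T: 27, now '.': 35
Total burnt (originally-T cells now '.'): 26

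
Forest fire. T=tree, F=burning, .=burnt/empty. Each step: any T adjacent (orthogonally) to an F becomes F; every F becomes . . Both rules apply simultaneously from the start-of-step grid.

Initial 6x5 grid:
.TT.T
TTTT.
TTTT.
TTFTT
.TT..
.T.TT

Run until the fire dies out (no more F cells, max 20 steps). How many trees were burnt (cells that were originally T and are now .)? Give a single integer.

Step 1: +4 fires, +1 burnt (F count now 4)
Step 2: +6 fires, +4 burnt (F count now 6)
Step 3: +5 fires, +6 burnt (F count now 5)
Step 4: +2 fires, +5 burnt (F count now 2)
Step 5: +0 fires, +2 burnt (F count now 0)
Fire out after step 5
Initially T: 20, now '.': 27
Total burnt (originally-T cells now '.'): 17

Answer: 17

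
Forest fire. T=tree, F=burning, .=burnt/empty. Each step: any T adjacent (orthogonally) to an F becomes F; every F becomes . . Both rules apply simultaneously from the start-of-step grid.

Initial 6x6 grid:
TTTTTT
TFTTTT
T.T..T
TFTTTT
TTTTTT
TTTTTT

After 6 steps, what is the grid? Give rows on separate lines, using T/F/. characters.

Step 1: 6 trees catch fire, 2 burn out
  TFTTTT
  F.FTTT
  T.T..T
  F.FTTT
  TFTTTT
  TTTTTT
Step 2: 9 trees catch fire, 6 burn out
  F.FTTT
  ...FTT
  F.F..T
  ...FTT
  F.FTTT
  TFTTTT
Step 3: 6 trees catch fire, 9 burn out
  ...FTT
  ....FT
  .....T
  ....FT
  ...FTT
  F.FTTT
Step 4: 5 trees catch fire, 6 burn out
  ....FT
  .....F
  .....T
  .....F
  ....FT
  ...FTT
Step 5: 4 trees catch fire, 5 burn out
  .....F
  ......
  .....F
  ......
  .....F
  ....FT
Step 6: 1 trees catch fire, 4 burn out
  ......
  ......
  ......
  ......
  ......
  .....F

......
......
......
......
......
.....F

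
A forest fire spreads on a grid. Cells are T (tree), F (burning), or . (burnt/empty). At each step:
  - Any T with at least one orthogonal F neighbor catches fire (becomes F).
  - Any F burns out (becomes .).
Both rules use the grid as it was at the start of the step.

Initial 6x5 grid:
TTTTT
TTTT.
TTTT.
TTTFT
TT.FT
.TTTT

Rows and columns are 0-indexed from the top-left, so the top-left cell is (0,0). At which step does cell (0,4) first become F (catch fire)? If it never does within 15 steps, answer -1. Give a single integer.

Step 1: cell (0,4)='T' (+5 fires, +2 burnt)
Step 2: cell (0,4)='T' (+5 fires, +5 burnt)
Step 3: cell (0,4)='T' (+6 fires, +5 burnt)
Step 4: cell (0,4)='F' (+5 fires, +6 burnt)
  -> target ignites at step 4
Step 5: cell (0,4)='.' (+2 fires, +5 burnt)
Step 6: cell (0,4)='.' (+1 fires, +2 burnt)
Step 7: cell (0,4)='.' (+0 fires, +1 burnt)
  fire out at step 7

4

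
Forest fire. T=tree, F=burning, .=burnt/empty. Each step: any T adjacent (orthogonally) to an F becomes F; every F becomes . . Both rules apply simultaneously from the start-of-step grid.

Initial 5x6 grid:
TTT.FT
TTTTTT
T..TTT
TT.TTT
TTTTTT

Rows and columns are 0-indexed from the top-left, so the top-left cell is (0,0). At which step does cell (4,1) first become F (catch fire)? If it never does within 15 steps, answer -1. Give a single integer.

Step 1: cell (4,1)='T' (+2 fires, +1 burnt)
Step 2: cell (4,1)='T' (+3 fires, +2 burnt)
Step 3: cell (4,1)='T' (+4 fires, +3 burnt)
Step 4: cell (4,1)='T' (+5 fires, +4 burnt)
Step 5: cell (4,1)='T' (+4 fires, +5 burnt)
Step 6: cell (4,1)='T' (+3 fires, +4 burnt)
Step 7: cell (4,1)='F' (+2 fires, +3 burnt)
  -> target ignites at step 7
Step 8: cell (4,1)='.' (+2 fires, +2 burnt)
Step 9: cell (4,1)='.' (+0 fires, +2 burnt)
  fire out at step 9

7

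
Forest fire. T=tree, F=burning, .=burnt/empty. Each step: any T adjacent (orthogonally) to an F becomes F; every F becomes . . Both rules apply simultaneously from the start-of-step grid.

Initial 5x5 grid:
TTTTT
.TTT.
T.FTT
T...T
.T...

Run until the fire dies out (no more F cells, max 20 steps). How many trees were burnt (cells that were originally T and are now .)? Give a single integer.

Answer: 11

Derivation:
Step 1: +2 fires, +1 burnt (F count now 2)
Step 2: +4 fires, +2 burnt (F count now 4)
Step 3: +3 fires, +4 burnt (F count now 3)
Step 4: +2 fires, +3 burnt (F count now 2)
Step 5: +0 fires, +2 burnt (F count now 0)
Fire out after step 5
Initially T: 14, now '.': 22
Total burnt (originally-T cells now '.'): 11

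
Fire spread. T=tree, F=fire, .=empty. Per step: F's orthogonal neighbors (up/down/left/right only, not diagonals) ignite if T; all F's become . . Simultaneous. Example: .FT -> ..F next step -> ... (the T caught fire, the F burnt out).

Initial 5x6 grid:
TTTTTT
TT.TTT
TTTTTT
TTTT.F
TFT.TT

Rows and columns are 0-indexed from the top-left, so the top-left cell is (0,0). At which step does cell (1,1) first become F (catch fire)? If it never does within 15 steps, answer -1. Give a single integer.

Step 1: cell (1,1)='T' (+5 fires, +2 burnt)
Step 2: cell (1,1)='T' (+6 fires, +5 burnt)
Step 3: cell (1,1)='F' (+7 fires, +6 burnt)
  -> target ignites at step 3
Step 4: cell (1,1)='.' (+4 fires, +7 burnt)
Step 5: cell (1,1)='.' (+3 fires, +4 burnt)
Step 6: cell (1,1)='.' (+0 fires, +3 burnt)
  fire out at step 6

3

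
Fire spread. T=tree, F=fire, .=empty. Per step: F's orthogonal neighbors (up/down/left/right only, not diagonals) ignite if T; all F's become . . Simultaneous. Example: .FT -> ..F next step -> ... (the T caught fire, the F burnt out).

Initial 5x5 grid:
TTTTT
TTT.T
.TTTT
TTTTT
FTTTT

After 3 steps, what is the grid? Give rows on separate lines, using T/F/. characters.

Step 1: 2 trees catch fire, 1 burn out
  TTTTT
  TTT.T
  .TTTT
  FTTTT
  .FTTT
Step 2: 2 trees catch fire, 2 burn out
  TTTTT
  TTT.T
  .TTTT
  .FTTT
  ..FTT
Step 3: 3 trees catch fire, 2 burn out
  TTTTT
  TTT.T
  .FTTT
  ..FTT
  ...FT

TTTTT
TTT.T
.FTTT
..FTT
...FT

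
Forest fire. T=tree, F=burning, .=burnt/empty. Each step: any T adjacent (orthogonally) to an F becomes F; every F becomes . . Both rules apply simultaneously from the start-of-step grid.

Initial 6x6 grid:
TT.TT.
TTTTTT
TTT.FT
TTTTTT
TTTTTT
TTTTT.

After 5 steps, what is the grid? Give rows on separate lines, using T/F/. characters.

Step 1: 3 trees catch fire, 1 burn out
  TT.TT.
  TTTTFT
  TTT..F
  TTTTFT
  TTTTTT
  TTTTT.
Step 2: 6 trees catch fire, 3 burn out
  TT.TF.
  TTTF.F
  TTT...
  TTTF.F
  TTTTFT
  TTTTT.
Step 3: 6 trees catch fire, 6 burn out
  TT.F..
  TTF...
  TTT...
  TTF...
  TTTF.F
  TTTTF.
Step 4: 5 trees catch fire, 6 burn out
  TT....
  TF....
  TTF...
  TF....
  TTF...
  TTTF..
Step 5: 6 trees catch fire, 5 burn out
  TF....
  F.....
  TF....
  F.....
  TF....
  TTF...

TF....
F.....
TF....
F.....
TF....
TTF...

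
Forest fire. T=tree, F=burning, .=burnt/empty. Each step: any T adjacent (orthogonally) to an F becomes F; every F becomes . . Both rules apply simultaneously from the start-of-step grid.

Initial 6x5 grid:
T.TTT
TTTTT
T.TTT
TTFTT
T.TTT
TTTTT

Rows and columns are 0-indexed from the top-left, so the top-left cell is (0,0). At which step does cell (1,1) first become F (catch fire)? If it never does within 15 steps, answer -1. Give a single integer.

Step 1: cell (1,1)='T' (+4 fires, +1 burnt)
Step 2: cell (1,1)='T' (+6 fires, +4 burnt)
Step 3: cell (1,1)='F' (+9 fires, +6 burnt)
  -> target ignites at step 3
Step 4: cell (1,1)='.' (+5 fires, +9 burnt)
Step 5: cell (1,1)='.' (+2 fires, +5 burnt)
Step 6: cell (1,1)='.' (+0 fires, +2 burnt)
  fire out at step 6

3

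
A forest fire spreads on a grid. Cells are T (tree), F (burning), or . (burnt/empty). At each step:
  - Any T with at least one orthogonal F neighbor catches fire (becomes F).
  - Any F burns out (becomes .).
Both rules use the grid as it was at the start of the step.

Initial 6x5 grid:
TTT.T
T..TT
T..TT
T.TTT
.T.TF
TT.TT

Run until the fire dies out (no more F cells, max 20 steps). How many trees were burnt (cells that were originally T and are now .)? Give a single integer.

Answer: 11

Derivation:
Step 1: +3 fires, +1 burnt (F count now 3)
Step 2: +3 fires, +3 burnt (F count now 3)
Step 3: +3 fires, +3 burnt (F count now 3)
Step 4: +2 fires, +3 burnt (F count now 2)
Step 5: +0 fires, +2 burnt (F count now 0)
Fire out after step 5
Initially T: 20, now '.': 21
Total burnt (originally-T cells now '.'): 11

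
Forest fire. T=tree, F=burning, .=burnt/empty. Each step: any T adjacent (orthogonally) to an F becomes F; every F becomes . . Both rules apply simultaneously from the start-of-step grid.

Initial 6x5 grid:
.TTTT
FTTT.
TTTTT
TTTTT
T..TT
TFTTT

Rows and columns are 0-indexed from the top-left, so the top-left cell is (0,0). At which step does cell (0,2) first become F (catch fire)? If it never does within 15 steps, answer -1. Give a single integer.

Step 1: cell (0,2)='T' (+4 fires, +2 burnt)
Step 2: cell (0,2)='T' (+6 fires, +4 burnt)
Step 3: cell (0,2)='F' (+6 fires, +6 burnt)
  -> target ignites at step 3
Step 4: cell (0,2)='.' (+5 fires, +6 burnt)
Step 5: cell (0,2)='.' (+3 fires, +5 burnt)
Step 6: cell (0,2)='.' (+0 fires, +3 burnt)
  fire out at step 6

3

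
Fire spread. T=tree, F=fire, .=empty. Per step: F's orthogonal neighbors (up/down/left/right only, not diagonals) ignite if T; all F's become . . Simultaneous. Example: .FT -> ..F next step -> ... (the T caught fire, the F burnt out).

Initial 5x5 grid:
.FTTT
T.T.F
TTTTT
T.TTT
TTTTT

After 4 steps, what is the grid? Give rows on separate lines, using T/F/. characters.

Step 1: 3 trees catch fire, 2 burn out
  ..FTF
  T.T..
  TTTTF
  T.TTT
  TTTTT
Step 2: 4 trees catch fire, 3 burn out
  ...F.
  T.F..
  TTTF.
  T.TTF
  TTTTT
Step 3: 3 trees catch fire, 4 burn out
  .....
  T....
  TTF..
  T.TF.
  TTTTF
Step 4: 3 trees catch fire, 3 burn out
  .....
  T....
  TF...
  T.F..
  TTTF.

.....
T....
TF...
T.F..
TTTF.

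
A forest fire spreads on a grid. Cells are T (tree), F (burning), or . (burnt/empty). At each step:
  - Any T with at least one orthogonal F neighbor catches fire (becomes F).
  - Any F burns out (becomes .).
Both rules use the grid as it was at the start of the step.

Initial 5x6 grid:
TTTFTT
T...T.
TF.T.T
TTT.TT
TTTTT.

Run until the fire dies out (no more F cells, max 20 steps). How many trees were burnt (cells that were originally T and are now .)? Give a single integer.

Step 1: +4 fires, +2 burnt (F count now 4)
Step 2: +7 fires, +4 burnt (F count now 7)
Step 3: +3 fires, +7 burnt (F count now 3)
Step 4: +1 fires, +3 burnt (F count now 1)
Step 5: +1 fires, +1 burnt (F count now 1)
Step 6: +1 fires, +1 burnt (F count now 1)
Step 7: +1 fires, +1 burnt (F count now 1)
Step 8: +1 fires, +1 burnt (F count now 1)
Step 9: +0 fires, +1 burnt (F count now 0)
Fire out after step 9
Initially T: 20, now '.': 29
Total burnt (originally-T cells now '.'): 19

Answer: 19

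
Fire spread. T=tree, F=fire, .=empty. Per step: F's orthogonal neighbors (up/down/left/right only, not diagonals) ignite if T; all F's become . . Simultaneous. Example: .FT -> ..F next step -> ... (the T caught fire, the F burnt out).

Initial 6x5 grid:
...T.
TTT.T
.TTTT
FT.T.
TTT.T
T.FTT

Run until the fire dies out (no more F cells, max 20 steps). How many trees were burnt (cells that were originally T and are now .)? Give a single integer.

Answer: 17

Derivation:
Step 1: +4 fires, +2 burnt (F count now 4)
Step 2: +4 fires, +4 burnt (F count now 4)
Step 3: +3 fires, +4 burnt (F count now 3)
Step 4: +3 fires, +3 burnt (F count now 3)
Step 5: +2 fires, +3 burnt (F count now 2)
Step 6: +1 fires, +2 burnt (F count now 1)
Step 7: +0 fires, +1 burnt (F count now 0)
Fire out after step 7
Initially T: 18, now '.': 29
Total burnt (originally-T cells now '.'): 17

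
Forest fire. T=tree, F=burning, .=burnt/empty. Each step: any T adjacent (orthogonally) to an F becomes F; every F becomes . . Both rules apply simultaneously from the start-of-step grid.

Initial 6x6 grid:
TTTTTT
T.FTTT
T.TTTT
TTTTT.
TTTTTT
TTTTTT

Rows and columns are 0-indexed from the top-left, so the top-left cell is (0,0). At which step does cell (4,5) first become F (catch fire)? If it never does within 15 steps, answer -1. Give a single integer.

Step 1: cell (4,5)='T' (+3 fires, +1 burnt)
Step 2: cell (4,5)='T' (+5 fires, +3 burnt)
Step 3: cell (4,5)='T' (+7 fires, +5 burnt)
Step 4: cell (4,5)='T' (+8 fires, +7 burnt)
Step 5: cell (4,5)='T' (+5 fires, +8 burnt)
Step 6: cell (4,5)='F' (+3 fires, +5 burnt)
  -> target ignites at step 6
Step 7: cell (4,5)='.' (+1 fires, +3 burnt)
Step 8: cell (4,5)='.' (+0 fires, +1 burnt)
  fire out at step 8

6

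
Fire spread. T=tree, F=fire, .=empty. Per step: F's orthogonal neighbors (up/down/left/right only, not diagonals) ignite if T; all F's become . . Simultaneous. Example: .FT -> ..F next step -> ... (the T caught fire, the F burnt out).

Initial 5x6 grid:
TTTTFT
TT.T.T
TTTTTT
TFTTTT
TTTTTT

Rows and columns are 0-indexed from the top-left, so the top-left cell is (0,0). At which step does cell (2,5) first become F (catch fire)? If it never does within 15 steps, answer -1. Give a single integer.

Step 1: cell (2,5)='T' (+6 fires, +2 burnt)
Step 2: cell (2,5)='T' (+9 fires, +6 burnt)
Step 3: cell (2,5)='F' (+6 fires, +9 burnt)
  -> target ignites at step 3
Step 4: cell (2,5)='.' (+4 fires, +6 burnt)
Step 5: cell (2,5)='.' (+1 fires, +4 burnt)
Step 6: cell (2,5)='.' (+0 fires, +1 burnt)
  fire out at step 6

3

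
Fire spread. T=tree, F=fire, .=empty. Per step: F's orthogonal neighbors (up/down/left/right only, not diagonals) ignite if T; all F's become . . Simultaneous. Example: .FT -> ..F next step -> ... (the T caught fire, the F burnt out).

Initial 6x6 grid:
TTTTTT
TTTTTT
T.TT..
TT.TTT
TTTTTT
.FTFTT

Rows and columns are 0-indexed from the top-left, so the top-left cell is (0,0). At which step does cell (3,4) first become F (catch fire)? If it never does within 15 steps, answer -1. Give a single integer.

Step 1: cell (3,4)='T' (+4 fires, +2 burnt)
Step 2: cell (3,4)='T' (+6 fires, +4 burnt)
Step 3: cell (3,4)='F' (+4 fires, +6 burnt)
  -> target ignites at step 3
Step 4: cell (3,4)='.' (+4 fires, +4 burnt)
Step 5: cell (3,4)='.' (+4 fires, +4 burnt)
Step 6: cell (3,4)='.' (+5 fires, +4 burnt)
Step 7: cell (3,4)='.' (+2 fires, +5 burnt)
Step 8: cell (3,4)='.' (+0 fires, +2 burnt)
  fire out at step 8

3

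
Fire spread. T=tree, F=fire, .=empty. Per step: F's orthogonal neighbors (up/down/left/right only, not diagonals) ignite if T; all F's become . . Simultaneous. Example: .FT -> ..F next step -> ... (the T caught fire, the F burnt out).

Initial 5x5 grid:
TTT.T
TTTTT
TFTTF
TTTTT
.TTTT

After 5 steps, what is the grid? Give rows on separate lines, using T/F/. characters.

Step 1: 7 trees catch fire, 2 burn out
  TTT.T
  TFTTF
  F.FF.
  TFTTF
  .TTTT
Step 2: 10 trees catch fire, 7 burn out
  TFT.F
  F.FF.
  .....
  F.FF.
  .FTTF
Step 3: 4 trees catch fire, 10 burn out
  F.F..
  .....
  .....
  .....
  ..FF.
Step 4: 0 trees catch fire, 4 burn out
  .....
  .....
  .....
  .....
  .....
Step 5: 0 trees catch fire, 0 burn out
  .....
  .....
  .....
  .....
  .....

.....
.....
.....
.....
.....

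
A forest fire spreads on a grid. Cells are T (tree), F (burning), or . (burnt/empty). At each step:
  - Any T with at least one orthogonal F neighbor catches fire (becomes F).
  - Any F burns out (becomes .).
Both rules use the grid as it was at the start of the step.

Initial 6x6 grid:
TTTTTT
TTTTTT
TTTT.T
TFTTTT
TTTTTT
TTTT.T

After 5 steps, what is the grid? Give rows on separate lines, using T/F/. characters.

Step 1: 4 trees catch fire, 1 burn out
  TTTTTT
  TTTTTT
  TFTT.T
  F.FTTT
  TFTTTT
  TTTT.T
Step 2: 7 trees catch fire, 4 burn out
  TTTTTT
  TFTTTT
  F.FT.T
  ...FTT
  F.FTTT
  TFTT.T
Step 3: 8 trees catch fire, 7 burn out
  TFTTTT
  F.FTTT
  ...F.T
  ....FT
  ...FTT
  F.FT.T
Step 4: 6 trees catch fire, 8 burn out
  F.FTTT
  ...FTT
  .....T
  .....F
  ....FT
  ...F.T
Step 5: 4 trees catch fire, 6 burn out
  ...FTT
  ....FT
  .....F
  ......
  .....F
  .....T

...FTT
....FT
.....F
......
.....F
.....T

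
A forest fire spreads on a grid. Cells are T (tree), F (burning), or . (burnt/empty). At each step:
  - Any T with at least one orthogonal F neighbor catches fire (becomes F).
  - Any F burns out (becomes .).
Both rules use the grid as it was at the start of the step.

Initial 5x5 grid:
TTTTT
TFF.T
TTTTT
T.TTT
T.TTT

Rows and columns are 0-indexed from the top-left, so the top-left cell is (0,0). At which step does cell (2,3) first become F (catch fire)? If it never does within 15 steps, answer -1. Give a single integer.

Step 1: cell (2,3)='T' (+5 fires, +2 burnt)
Step 2: cell (2,3)='F' (+5 fires, +5 burnt)
  -> target ignites at step 2
Step 3: cell (2,3)='.' (+5 fires, +5 burnt)
Step 4: cell (2,3)='.' (+4 fires, +5 burnt)
Step 5: cell (2,3)='.' (+1 fires, +4 burnt)
Step 6: cell (2,3)='.' (+0 fires, +1 burnt)
  fire out at step 6

2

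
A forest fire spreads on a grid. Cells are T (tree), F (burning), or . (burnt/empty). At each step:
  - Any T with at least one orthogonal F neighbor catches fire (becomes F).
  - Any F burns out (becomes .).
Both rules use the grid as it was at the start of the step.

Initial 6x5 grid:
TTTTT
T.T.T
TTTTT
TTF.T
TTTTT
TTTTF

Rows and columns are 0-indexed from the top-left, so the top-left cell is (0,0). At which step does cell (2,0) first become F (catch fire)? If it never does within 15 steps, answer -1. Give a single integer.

Step 1: cell (2,0)='T' (+5 fires, +2 burnt)
Step 2: cell (2,0)='T' (+8 fires, +5 burnt)
Step 3: cell (2,0)='F' (+5 fires, +8 burnt)
  -> target ignites at step 3
Step 4: cell (2,0)='.' (+5 fires, +5 burnt)
Step 5: cell (2,0)='.' (+2 fires, +5 burnt)
Step 6: cell (2,0)='.' (+0 fires, +2 burnt)
  fire out at step 6

3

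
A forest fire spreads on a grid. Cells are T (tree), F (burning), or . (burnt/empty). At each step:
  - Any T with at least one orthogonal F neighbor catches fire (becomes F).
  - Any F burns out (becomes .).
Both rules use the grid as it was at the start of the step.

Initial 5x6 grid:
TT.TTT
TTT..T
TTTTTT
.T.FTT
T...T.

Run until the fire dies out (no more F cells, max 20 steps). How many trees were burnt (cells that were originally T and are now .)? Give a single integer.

Step 1: +2 fires, +1 burnt (F count now 2)
Step 2: +4 fires, +2 burnt (F count now 4)
Step 3: +3 fires, +4 burnt (F count now 3)
Step 4: +4 fires, +3 burnt (F count now 4)
Step 5: +3 fires, +4 burnt (F count now 3)
Step 6: +2 fires, +3 burnt (F count now 2)
Step 7: +1 fires, +2 burnt (F count now 1)
Step 8: +0 fires, +1 burnt (F count now 0)
Fire out after step 8
Initially T: 20, now '.': 29
Total burnt (originally-T cells now '.'): 19

Answer: 19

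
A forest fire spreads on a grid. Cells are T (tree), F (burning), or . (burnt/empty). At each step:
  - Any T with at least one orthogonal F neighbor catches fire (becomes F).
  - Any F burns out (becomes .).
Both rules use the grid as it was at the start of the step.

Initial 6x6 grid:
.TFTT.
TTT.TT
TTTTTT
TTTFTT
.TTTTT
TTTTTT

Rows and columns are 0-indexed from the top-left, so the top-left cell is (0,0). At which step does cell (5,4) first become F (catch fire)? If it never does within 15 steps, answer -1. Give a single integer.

Step 1: cell (5,4)='T' (+7 fires, +2 burnt)
Step 2: cell (5,4)='T' (+9 fires, +7 burnt)
Step 3: cell (5,4)='F' (+9 fires, +9 burnt)
  -> target ignites at step 3
Step 4: cell (5,4)='.' (+4 fires, +9 burnt)
Step 5: cell (5,4)='.' (+1 fires, +4 burnt)
Step 6: cell (5,4)='.' (+0 fires, +1 burnt)
  fire out at step 6

3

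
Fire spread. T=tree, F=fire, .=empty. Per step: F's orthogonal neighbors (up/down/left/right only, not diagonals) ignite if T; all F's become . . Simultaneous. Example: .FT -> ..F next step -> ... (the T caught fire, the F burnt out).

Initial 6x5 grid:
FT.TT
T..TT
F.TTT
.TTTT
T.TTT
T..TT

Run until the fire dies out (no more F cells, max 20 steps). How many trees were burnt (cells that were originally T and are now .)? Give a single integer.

Answer: 2

Derivation:
Step 1: +2 fires, +2 burnt (F count now 2)
Step 2: +0 fires, +2 burnt (F count now 0)
Fire out after step 2
Initially T: 20, now '.': 12
Total burnt (originally-T cells now '.'): 2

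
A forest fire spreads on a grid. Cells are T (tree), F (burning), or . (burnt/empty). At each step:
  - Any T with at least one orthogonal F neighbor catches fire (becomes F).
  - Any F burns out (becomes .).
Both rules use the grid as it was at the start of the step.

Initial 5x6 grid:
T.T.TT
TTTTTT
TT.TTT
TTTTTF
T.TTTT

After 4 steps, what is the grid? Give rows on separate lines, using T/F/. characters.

Step 1: 3 trees catch fire, 1 burn out
  T.T.TT
  TTTTTT
  TT.TTF
  TTTTF.
  T.TTTF
Step 2: 4 trees catch fire, 3 burn out
  T.T.TT
  TTTTTF
  TT.TF.
  TTTF..
  T.TTF.
Step 3: 5 trees catch fire, 4 burn out
  T.T.TF
  TTTTF.
  TT.F..
  TTF...
  T.TF..
Step 4: 4 trees catch fire, 5 burn out
  T.T.F.
  TTTF..
  TT....
  TF....
  T.F...

T.T.F.
TTTF..
TT....
TF....
T.F...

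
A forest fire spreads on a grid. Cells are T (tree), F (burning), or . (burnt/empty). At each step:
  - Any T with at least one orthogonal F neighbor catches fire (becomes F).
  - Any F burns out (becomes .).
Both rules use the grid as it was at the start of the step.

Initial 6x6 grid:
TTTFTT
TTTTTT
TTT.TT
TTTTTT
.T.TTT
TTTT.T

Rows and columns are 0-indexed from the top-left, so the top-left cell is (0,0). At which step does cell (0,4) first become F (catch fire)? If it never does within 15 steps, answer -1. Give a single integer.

Step 1: cell (0,4)='F' (+3 fires, +1 burnt)
  -> target ignites at step 1
Step 2: cell (0,4)='.' (+4 fires, +3 burnt)
Step 3: cell (0,4)='.' (+5 fires, +4 burnt)
Step 4: cell (0,4)='.' (+5 fires, +5 burnt)
Step 5: cell (0,4)='.' (+5 fires, +5 burnt)
Step 6: cell (0,4)='.' (+4 fires, +5 burnt)
Step 7: cell (0,4)='.' (+3 fires, +4 burnt)
Step 8: cell (0,4)='.' (+2 fires, +3 burnt)
Step 9: cell (0,4)='.' (+0 fires, +2 burnt)
  fire out at step 9

1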